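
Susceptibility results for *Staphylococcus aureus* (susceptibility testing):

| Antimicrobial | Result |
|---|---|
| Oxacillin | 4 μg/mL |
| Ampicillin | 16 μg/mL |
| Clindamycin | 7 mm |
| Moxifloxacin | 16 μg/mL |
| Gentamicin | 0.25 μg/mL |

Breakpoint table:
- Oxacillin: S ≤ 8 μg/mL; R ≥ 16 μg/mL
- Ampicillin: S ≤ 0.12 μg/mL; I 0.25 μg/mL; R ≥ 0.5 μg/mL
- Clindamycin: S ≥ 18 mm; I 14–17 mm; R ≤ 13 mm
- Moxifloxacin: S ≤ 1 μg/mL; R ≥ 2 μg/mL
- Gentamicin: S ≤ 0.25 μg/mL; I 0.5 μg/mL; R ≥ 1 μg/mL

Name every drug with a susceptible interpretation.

oxacillin, gentamicin

Oxacillin 4 μg/mL: ≤ 8 μg/mL → Susceptible
Ampicillin (16 μg/mL) ≥ 0.5 μg/mL → R
Clindamycin: 7 mm is ≤ 13 mm → resistant
Moxifloxacin 16 μg/mL: ≥ 2 μg/mL ⇒ Resistant
Gentamicin 0.25 μg/mL: ≤ 0.25 μg/mL ⇒ susceptible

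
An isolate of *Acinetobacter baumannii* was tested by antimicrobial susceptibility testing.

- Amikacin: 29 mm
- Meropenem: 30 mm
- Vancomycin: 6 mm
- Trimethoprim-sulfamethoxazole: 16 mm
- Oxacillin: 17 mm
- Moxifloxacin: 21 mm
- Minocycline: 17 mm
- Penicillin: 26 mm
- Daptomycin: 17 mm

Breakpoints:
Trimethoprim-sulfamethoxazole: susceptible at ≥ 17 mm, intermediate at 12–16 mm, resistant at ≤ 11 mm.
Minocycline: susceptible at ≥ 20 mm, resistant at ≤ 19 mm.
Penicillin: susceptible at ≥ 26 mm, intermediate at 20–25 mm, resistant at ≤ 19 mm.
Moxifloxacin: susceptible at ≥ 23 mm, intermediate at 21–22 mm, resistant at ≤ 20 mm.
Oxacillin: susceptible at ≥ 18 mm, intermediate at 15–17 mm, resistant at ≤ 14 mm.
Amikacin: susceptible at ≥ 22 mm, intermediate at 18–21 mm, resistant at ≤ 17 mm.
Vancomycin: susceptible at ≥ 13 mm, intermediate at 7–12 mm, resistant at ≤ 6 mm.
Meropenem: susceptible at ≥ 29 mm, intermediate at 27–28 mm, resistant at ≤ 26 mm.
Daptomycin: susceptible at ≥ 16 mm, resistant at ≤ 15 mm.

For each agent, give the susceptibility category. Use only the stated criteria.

Amikacin (29 mm) ≥ 22 mm — S
Meropenem: 30 mm is ≥ 29 mm → susceptible
Vancomycin 6 mm: ≤ 6 mm → Resistant
Trimethoprim-sulfamethoxazole 16 mm: in 12–16 mm — Intermediate
Oxacillin (17 mm) in 15–17 mm — Intermediate
Moxifloxacin 21 mm: in 21–22 mm → I
Minocycline: 17 mm is ≤ 19 mm ⇒ R
Penicillin (26 mm) ≥ 26 mm → Susceptible
Daptomycin: 17 mm is ≥ 16 mm ⇒ Susceptible

S, S, R, I, I, I, R, S, S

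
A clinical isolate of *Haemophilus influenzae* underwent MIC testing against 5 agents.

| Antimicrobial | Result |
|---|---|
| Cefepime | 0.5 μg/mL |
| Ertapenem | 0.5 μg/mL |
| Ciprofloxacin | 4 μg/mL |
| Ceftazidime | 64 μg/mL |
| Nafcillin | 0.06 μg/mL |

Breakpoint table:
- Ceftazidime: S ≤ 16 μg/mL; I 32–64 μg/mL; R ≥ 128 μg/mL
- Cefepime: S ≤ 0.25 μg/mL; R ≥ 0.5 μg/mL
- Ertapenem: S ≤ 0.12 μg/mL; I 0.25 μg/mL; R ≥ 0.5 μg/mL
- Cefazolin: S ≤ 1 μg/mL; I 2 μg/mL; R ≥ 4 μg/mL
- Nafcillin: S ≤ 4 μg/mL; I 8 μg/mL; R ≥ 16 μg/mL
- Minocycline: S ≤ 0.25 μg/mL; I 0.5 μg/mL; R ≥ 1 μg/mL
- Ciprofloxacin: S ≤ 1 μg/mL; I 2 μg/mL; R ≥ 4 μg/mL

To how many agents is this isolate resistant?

3

Cefepime (0.5 μg/mL) ≥ 0.5 μg/mL → resistant
Ertapenem (0.5 μg/mL) ≥ 0.5 μg/mL — R
Ciprofloxacin: 4 μg/mL is ≥ 4 μg/mL ⇒ resistant
Ceftazidime (64 μg/mL) in 32–64 μg/mL — I
Nafcillin: 0.06 μg/mL is ≤ 4 μg/mL → Susceptible
Resistant: 3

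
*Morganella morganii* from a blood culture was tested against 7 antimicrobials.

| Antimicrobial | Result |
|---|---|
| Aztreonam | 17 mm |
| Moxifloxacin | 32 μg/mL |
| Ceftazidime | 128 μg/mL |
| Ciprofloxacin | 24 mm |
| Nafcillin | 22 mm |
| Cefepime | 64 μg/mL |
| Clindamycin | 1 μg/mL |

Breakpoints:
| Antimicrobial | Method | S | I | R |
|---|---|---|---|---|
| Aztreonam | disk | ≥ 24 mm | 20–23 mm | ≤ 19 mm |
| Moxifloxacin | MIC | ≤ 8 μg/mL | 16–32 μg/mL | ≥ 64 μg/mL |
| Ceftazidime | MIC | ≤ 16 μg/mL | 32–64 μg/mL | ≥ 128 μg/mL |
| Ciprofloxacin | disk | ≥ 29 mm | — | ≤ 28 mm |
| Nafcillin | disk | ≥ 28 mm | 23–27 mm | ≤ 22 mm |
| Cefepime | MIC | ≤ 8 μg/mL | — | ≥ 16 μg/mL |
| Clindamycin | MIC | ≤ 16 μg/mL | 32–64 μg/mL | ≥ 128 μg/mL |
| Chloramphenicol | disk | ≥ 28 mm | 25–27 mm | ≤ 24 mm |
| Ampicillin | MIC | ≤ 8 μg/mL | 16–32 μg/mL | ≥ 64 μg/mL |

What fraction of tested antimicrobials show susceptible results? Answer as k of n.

Aztreonam 17 mm: ≤ 19 mm ⇒ R
Moxifloxacin: 32 μg/mL is in 16–32 μg/mL → Intermediate
Ceftazidime: 128 μg/mL is ≥ 128 μg/mL — Resistant
Ciprofloxacin (24 mm) ≤ 28 mm → resistant
Nafcillin (22 mm) ≤ 22 mm → resistant
Cefepime 64 μg/mL: ≥ 16 μg/mL — Resistant
Clindamycin 1 μg/mL: ≤ 16 μg/mL ⇒ Susceptible
Susceptible: 1/7

1 of 7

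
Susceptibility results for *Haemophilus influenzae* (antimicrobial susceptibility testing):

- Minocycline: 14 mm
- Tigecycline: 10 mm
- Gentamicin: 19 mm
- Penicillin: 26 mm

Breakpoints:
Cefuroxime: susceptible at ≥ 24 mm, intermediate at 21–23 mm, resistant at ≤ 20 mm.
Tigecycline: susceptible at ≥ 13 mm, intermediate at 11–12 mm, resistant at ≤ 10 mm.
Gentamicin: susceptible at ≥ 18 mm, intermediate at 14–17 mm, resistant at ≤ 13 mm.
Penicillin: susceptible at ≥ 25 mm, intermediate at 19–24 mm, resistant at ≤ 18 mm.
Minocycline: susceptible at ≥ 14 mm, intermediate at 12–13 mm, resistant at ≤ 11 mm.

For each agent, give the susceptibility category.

Minocycline (14 mm) ≥ 14 mm — S
Tigecycline 10 mm: ≤ 10 mm — R
Gentamicin (19 mm) ≥ 18 mm — Susceptible
Penicillin (26 mm) ≥ 25 mm → Susceptible

S, R, S, S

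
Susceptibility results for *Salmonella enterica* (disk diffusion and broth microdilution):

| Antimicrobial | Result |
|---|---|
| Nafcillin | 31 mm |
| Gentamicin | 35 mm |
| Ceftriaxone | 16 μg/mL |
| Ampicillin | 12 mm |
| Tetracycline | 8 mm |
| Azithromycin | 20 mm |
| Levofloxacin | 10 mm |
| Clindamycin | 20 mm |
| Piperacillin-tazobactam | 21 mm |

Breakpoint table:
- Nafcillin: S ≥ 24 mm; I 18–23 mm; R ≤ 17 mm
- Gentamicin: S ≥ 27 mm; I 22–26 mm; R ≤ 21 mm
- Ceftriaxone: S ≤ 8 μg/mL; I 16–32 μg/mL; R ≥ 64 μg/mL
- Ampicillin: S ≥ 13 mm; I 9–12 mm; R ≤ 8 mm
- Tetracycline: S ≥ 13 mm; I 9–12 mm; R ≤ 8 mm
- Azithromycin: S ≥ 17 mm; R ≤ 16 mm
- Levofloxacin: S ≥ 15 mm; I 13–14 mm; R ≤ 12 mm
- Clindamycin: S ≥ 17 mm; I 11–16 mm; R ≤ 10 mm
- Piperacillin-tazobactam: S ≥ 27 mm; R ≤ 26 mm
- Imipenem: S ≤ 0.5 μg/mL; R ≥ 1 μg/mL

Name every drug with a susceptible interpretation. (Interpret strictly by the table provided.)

Nafcillin: 31 mm is ≥ 24 mm ⇒ susceptible
Gentamicin 35 mm: ≥ 27 mm — S
Ceftriaxone (16 μg/mL) in 16–32 μg/mL — Intermediate
Ampicillin 12 mm: in 9–12 mm → intermediate
Tetracycline (8 mm) ≤ 8 mm — resistant
Azithromycin: 20 mm is ≥ 17 mm ⇒ S
Levofloxacin: 10 mm is ≤ 12 mm → R
Clindamycin 20 mm: ≥ 17 mm → S
Piperacillin-tazobactam (21 mm) ≤ 26 mm — R

nafcillin, gentamicin, azithromycin, clindamycin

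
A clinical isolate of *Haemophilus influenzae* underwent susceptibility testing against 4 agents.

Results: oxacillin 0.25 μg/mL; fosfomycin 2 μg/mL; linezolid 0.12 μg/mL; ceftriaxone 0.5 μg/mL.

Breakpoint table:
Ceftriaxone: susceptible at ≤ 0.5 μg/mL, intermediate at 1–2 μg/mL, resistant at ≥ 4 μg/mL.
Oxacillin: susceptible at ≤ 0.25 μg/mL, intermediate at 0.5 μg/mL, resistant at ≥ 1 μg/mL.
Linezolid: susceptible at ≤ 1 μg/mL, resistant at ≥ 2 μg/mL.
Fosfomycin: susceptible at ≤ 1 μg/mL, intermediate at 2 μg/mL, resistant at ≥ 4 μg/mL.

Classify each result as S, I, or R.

S, I, S, S

Oxacillin (0.25 μg/mL) ≤ 0.25 μg/mL → susceptible
Fosfomycin (2 μg/mL) = 2 μg/mL → intermediate
Linezolid (0.12 μg/mL) ≤ 1 μg/mL ⇒ susceptible
Ceftriaxone: 0.5 μg/mL is ≤ 0.5 μg/mL ⇒ susceptible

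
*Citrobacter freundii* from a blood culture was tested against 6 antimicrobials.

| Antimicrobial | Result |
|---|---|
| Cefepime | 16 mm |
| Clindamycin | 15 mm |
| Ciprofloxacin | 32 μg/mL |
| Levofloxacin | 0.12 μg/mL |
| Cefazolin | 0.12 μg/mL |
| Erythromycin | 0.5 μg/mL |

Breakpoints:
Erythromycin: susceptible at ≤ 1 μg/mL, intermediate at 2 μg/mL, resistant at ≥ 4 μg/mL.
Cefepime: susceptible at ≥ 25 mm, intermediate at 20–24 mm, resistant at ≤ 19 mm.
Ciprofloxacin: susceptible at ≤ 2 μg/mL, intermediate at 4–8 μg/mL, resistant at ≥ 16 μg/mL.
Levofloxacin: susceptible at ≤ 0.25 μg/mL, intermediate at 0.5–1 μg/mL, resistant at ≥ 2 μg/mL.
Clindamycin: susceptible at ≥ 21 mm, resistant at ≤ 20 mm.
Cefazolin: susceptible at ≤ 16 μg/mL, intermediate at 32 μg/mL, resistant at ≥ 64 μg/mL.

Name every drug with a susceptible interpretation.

levofloxacin, cefazolin, erythromycin

Cefepime: 16 mm is ≤ 19 mm — Resistant
Clindamycin 15 mm: ≤ 20 mm → Resistant
Ciprofloxacin 32 μg/mL: ≥ 16 μg/mL ⇒ resistant
Levofloxacin (0.12 μg/mL) ≤ 0.25 μg/mL — susceptible
Cefazolin (0.12 μg/mL) ≤ 16 μg/mL ⇒ S
Erythromycin: 0.5 μg/mL is ≤ 1 μg/mL — susceptible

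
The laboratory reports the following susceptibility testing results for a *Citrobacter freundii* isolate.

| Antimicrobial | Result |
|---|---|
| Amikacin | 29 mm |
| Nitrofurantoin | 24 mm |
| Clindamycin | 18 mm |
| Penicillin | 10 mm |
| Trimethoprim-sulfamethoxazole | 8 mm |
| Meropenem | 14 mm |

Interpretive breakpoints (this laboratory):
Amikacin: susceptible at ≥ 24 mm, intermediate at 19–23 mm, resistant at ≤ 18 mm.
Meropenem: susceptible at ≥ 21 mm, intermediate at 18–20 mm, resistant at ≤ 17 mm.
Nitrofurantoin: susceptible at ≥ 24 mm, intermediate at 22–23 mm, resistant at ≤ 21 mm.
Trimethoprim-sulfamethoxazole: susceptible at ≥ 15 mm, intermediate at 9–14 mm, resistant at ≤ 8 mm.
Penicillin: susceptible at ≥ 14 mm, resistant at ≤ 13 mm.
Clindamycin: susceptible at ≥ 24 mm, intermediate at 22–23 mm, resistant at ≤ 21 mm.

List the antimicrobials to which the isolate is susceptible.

amikacin, nitrofurantoin

Amikacin 29 mm: ≥ 24 mm ⇒ Susceptible
Nitrofurantoin 24 mm: ≥ 24 mm — Susceptible
Clindamycin (18 mm) ≤ 21 mm → resistant
Penicillin (10 mm) ≤ 13 mm ⇒ resistant
Trimethoprim-sulfamethoxazole: 8 mm is ≤ 8 mm ⇒ R
Meropenem: 14 mm is ≤ 17 mm ⇒ R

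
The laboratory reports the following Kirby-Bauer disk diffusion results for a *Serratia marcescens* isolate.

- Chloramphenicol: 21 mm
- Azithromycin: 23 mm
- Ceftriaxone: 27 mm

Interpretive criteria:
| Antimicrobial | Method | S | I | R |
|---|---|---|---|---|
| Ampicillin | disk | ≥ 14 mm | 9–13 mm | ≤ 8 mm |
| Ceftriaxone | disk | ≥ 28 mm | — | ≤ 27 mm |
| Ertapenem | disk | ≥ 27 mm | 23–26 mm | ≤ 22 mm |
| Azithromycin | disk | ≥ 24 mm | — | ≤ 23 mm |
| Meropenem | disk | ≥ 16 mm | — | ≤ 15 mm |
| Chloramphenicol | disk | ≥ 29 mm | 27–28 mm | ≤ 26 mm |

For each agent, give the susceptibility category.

Chloramphenicol (21 mm) ≤ 26 mm ⇒ R
Azithromycin: 23 mm is ≤ 23 mm ⇒ R
Ceftriaxone (27 mm) ≤ 27 mm → resistant

R, R, R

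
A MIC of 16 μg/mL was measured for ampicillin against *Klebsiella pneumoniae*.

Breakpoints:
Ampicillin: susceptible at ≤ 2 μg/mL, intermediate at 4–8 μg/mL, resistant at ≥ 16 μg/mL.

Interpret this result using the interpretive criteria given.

Ampicillin (16 μg/mL) ≥ 16 μg/mL — Resistant

Resistant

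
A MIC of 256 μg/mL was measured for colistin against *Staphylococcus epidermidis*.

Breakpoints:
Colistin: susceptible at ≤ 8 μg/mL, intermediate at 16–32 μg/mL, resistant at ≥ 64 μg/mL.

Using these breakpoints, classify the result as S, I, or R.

Colistin: 256 μg/mL is ≥ 64 μg/mL ⇒ resistant

Resistant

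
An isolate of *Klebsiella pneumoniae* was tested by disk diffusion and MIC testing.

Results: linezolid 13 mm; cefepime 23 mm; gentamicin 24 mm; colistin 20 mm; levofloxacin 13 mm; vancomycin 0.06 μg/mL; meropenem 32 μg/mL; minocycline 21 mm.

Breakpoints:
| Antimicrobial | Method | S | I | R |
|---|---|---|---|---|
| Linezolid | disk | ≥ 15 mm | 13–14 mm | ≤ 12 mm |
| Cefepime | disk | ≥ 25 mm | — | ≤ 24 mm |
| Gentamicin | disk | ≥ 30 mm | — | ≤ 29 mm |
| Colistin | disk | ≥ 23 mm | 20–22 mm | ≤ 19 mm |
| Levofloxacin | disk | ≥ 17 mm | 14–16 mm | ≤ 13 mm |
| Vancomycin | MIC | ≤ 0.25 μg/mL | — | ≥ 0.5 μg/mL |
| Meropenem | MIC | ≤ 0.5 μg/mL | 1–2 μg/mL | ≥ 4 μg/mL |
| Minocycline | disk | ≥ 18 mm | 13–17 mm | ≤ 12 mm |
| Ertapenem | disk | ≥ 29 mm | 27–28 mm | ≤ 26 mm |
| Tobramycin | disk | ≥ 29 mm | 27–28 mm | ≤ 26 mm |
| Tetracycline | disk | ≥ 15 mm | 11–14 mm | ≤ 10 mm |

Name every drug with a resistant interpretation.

cefepime, gentamicin, levofloxacin, meropenem

Linezolid: 13 mm is in 13–14 mm — I
Cefepime (23 mm) ≤ 24 mm — resistant
Gentamicin: 24 mm is ≤ 29 mm → Resistant
Colistin (20 mm) in 20–22 mm ⇒ I
Levofloxacin 13 mm: ≤ 13 mm → resistant
Vancomycin: 0.06 μg/mL is ≤ 0.25 μg/mL → Susceptible
Meropenem 32 μg/mL: ≥ 4 μg/mL — Resistant
Minocycline (21 mm) ≥ 18 mm → Susceptible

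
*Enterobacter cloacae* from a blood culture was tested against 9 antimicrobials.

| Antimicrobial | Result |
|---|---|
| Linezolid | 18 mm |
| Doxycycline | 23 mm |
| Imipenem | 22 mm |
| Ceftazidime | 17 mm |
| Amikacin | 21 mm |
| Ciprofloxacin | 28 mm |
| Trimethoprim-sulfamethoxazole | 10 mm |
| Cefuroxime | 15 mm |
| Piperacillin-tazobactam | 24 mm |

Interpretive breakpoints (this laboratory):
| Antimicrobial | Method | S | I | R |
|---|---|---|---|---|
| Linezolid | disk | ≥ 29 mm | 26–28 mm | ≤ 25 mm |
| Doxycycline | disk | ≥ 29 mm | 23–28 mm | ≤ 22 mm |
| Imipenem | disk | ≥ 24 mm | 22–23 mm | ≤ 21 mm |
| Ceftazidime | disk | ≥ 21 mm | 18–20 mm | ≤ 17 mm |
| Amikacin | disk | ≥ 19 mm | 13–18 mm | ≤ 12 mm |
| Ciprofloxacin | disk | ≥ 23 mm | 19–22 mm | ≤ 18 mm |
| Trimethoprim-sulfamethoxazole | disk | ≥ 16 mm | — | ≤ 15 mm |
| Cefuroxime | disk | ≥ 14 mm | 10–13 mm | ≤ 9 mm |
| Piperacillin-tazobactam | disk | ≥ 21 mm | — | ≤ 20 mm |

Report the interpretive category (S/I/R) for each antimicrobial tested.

R, I, I, R, S, S, R, S, S

Linezolid 18 mm: ≤ 25 mm — R
Doxycycline: 23 mm is in 23–28 mm ⇒ intermediate
Imipenem (22 mm) in 22–23 mm → intermediate
Ceftazidime: 17 mm is ≤ 17 mm — resistant
Amikacin: 21 mm is ≥ 19 mm ⇒ S
Ciprofloxacin (28 mm) ≥ 23 mm — S
Trimethoprim-sulfamethoxazole 10 mm: ≤ 15 mm — Resistant
Cefuroxime 15 mm: ≥ 14 mm ⇒ S
Piperacillin-tazobactam 24 mm: ≥ 21 mm → Susceptible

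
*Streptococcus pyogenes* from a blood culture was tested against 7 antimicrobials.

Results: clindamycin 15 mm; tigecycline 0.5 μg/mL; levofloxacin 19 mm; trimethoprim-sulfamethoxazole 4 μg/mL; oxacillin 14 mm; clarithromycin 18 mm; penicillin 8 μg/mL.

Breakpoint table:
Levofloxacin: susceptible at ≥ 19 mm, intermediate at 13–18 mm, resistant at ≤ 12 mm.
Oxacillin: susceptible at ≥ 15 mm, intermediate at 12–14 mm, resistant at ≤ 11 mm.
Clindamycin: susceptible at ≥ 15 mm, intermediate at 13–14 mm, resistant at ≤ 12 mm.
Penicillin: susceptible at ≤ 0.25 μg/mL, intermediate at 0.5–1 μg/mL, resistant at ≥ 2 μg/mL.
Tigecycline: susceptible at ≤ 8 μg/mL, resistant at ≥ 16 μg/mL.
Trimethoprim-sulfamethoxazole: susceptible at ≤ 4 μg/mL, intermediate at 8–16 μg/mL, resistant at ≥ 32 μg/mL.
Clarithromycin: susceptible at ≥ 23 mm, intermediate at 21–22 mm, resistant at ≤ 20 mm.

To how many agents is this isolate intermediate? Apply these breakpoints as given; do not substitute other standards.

Clindamycin 15 mm: ≥ 15 mm — S
Tigecycline: 0.5 μg/mL is ≤ 8 μg/mL ⇒ susceptible
Levofloxacin: 19 mm is ≥ 19 mm → S
Trimethoprim-sulfamethoxazole: 4 μg/mL is ≤ 4 μg/mL — susceptible
Oxacillin (14 mm) in 12–14 mm ⇒ Intermediate
Clarithromycin 18 mm: ≤ 20 mm → Resistant
Penicillin (8 μg/mL) ≥ 2 μg/mL → resistant
Intermediate: 1

1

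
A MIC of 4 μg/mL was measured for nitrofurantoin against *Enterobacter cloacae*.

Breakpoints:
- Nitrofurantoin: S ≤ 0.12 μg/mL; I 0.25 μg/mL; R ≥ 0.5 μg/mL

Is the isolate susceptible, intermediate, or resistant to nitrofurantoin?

R

Nitrofurantoin (4 μg/mL) ≥ 0.5 μg/mL ⇒ Resistant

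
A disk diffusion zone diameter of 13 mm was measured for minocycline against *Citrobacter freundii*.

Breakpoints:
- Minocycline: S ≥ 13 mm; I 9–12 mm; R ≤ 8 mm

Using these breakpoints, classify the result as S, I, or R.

S

Minocycline (13 mm) ≥ 13 mm — S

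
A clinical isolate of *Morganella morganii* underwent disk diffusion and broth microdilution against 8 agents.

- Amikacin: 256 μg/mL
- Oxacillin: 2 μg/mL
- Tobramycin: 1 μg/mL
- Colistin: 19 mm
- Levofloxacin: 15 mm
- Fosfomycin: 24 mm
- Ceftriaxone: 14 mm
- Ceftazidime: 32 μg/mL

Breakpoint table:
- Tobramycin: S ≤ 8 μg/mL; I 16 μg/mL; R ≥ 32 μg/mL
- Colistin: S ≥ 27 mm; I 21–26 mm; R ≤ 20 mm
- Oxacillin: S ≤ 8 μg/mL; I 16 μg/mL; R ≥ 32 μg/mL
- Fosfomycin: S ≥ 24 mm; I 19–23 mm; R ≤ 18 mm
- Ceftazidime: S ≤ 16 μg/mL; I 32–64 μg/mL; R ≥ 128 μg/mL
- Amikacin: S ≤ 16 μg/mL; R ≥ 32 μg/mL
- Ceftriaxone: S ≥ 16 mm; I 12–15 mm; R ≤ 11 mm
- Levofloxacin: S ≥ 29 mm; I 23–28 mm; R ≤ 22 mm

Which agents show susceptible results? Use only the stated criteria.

oxacillin, tobramycin, fosfomycin

Amikacin: 256 μg/mL is ≥ 32 μg/mL ⇒ R
Oxacillin: 2 μg/mL is ≤ 8 μg/mL — susceptible
Tobramycin (1 μg/mL) ≤ 8 μg/mL — Susceptible
Colistin: 19 mm is ≤ 20 mm ⇒ resistant
Levofloxacin 15 mm: ≤ 22 mm → Resistant
Fosfomycin 24 mm: ≥ 24 mm ⇒ S
Ceftriaxone: 14 mm is in 12–15 mm ⇒ Intermediate
Ceftazidime (32 μg/mL) in 32–64 μg/mL ⇒ Intermediate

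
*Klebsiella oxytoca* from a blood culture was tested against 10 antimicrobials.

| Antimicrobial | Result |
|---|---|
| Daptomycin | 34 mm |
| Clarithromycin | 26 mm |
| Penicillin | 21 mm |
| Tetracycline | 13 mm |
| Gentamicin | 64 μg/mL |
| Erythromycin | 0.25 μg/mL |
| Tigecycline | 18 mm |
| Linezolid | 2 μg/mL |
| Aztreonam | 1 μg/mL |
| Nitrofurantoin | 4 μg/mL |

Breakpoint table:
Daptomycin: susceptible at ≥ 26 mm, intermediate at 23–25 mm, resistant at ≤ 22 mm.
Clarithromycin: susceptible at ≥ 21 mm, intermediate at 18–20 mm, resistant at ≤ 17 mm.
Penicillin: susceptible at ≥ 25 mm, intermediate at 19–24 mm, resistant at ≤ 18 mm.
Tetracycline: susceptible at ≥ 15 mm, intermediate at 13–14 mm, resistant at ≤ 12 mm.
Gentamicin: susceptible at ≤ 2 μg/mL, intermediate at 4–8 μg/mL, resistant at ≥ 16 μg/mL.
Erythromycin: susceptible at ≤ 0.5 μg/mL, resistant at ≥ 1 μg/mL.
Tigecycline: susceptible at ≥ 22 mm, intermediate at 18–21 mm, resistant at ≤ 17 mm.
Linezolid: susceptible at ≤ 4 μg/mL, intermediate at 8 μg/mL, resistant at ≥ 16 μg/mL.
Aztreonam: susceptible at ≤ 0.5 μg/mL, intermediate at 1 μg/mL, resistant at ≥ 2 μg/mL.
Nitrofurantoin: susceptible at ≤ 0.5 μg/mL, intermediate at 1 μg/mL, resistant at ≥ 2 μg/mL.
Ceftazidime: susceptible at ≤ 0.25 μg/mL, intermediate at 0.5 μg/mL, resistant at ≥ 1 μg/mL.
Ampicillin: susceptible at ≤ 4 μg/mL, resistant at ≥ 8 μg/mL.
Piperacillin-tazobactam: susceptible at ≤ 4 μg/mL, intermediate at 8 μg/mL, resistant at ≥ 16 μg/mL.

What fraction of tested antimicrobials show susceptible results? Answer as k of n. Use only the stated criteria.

Daptomycin (34 mm) ≥ 26 mm ⇒ S
Clarithromycin 26 mm: ≥ 21 mm → susceptible
Penicillin (21 mm) in 19–24 mm → Intermediate
Tetracycline: 13 mm is in 13–14 mm — I
Gentamicin 64 μg/mL: ≥ 16 μg/mL → resistant
Erythromycin (0.25 μg/mL) ≤ 0.5 μg/mL → Susceptible
Tigecycline: 18 mm is in 18–21 mm → I
Linezolid (2 μg/mL) ≤ 4 μg/mL — Susceptible
Aztreonam: 1 μg/mL is = 1 μg/mL → I
Nitrofurantoin (4 μg/mL) ≥ 2 μg/mL → R
Susceptible: 4/10

4 of 10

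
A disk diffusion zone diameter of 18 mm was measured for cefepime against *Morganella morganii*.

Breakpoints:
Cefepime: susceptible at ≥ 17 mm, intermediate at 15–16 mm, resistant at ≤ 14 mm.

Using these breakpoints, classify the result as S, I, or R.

Cefepime 18 mm: ≥ 17 mm → S

Susceptible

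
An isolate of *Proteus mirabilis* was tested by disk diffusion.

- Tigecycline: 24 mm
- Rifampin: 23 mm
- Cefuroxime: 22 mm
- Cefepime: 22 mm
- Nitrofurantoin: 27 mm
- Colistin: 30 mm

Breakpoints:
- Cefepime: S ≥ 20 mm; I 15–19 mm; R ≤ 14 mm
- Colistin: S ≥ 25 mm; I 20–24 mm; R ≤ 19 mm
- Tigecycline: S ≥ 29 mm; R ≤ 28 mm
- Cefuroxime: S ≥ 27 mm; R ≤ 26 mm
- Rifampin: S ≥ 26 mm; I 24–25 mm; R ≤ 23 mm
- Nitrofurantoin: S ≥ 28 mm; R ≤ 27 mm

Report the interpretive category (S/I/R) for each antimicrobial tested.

R, R, R, S, R, S

Tigecycline: 24 mm is ≤ 28 mm → Resistant
Rifampin: 23 mm is ≤ 23 mm → resistant
Cefuroxime (22 mm) ≤ 26 mm ⇒ R
Cefepime 22 mm: ≥ 20 mm ⇒ Susceptible
Nitrofurantoin: 27 mm is ≤ 27 mm — resistant
Colistin 30 mm: ≥ 25 mm → susceptible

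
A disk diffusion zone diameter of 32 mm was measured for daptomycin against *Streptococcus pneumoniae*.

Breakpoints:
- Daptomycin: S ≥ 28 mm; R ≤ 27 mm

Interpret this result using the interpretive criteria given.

Daptomycin: 32 mm is ≥ 28 mm — susceptible

Susceptible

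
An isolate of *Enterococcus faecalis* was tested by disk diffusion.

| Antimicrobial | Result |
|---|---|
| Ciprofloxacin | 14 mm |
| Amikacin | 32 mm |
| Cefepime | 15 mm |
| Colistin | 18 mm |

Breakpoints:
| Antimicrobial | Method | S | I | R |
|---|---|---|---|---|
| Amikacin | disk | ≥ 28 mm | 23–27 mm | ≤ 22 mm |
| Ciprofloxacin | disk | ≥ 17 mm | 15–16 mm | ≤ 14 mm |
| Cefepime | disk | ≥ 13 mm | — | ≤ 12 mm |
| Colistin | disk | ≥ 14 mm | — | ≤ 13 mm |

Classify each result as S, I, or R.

Ciprofloxacin: 14 mm is ≤ 14 mm ⇒ R
Amikacin 32 mm: ≥ 28 mm ⇒ S
Cefepime: 15 mm is ≥ 13 mm — Susceptible
Colistin 18 mm: ≥ 14 mm — S

R, S, S, S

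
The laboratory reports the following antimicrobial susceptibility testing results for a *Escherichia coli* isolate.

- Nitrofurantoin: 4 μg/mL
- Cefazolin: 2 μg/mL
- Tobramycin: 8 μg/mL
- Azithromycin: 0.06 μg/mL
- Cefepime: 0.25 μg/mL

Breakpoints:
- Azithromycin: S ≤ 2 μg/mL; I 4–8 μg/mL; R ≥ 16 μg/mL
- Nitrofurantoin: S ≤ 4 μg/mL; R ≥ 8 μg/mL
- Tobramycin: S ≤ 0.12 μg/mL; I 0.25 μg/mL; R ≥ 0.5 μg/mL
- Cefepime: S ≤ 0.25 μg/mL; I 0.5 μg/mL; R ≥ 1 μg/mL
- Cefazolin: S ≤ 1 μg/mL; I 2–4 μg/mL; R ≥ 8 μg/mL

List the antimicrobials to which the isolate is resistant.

Nitrofurantoin 4 μg/mL: ≤ 4 μg/mL — Susceptible
Cefazolin 2 μg/mL: in 2–4 μg/mL — I
Tobramycin 8 μg/mL: ≥ 0.5 μg/mL — resistant
Azithromycin: 0.06 μg/mL is ≤ 2 μg/mL → susceptible
Cefepime: 0.25 μg/mL is ≤ 0.25 μg/mL → S

tobramycin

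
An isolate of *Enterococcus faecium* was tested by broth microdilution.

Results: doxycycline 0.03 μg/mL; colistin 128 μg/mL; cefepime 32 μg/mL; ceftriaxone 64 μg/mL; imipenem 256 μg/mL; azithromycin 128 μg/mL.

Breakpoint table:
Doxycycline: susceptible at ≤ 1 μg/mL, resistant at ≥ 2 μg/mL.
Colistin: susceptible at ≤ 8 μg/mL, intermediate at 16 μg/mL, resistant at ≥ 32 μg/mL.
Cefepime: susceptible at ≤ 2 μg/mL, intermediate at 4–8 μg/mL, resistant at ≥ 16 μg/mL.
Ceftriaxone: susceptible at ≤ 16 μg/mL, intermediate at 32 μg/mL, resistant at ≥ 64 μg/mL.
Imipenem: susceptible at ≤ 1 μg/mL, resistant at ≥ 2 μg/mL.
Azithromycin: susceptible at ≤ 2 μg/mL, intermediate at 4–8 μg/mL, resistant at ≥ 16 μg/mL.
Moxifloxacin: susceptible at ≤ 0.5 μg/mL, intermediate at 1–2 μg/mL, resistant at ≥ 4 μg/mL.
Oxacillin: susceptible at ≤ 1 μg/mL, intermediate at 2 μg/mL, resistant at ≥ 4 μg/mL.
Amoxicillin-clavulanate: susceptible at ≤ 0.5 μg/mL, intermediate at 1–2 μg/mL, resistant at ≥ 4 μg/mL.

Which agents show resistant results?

colistin, cefepime, ceftriaxone, imipenem, azithromycin

Doxycycline: 0.03 μg/mL is ≤ 1 μg/mL ⇒ S
Colistin (128 μg/mL) ≥ 32 μg/mL — R
Cefepime: 32 μg/mL is ≥ 16 μg/mL — Resistant
Ceftriaxone 64 μg/mL: ≥ 64 μg/mL ⇒ resistant
Imipenem (256 μg/mL) ≥ 2 μg/mL → R
Azithromycin: 128 μg/mL is ≥ 16 μg/mL — R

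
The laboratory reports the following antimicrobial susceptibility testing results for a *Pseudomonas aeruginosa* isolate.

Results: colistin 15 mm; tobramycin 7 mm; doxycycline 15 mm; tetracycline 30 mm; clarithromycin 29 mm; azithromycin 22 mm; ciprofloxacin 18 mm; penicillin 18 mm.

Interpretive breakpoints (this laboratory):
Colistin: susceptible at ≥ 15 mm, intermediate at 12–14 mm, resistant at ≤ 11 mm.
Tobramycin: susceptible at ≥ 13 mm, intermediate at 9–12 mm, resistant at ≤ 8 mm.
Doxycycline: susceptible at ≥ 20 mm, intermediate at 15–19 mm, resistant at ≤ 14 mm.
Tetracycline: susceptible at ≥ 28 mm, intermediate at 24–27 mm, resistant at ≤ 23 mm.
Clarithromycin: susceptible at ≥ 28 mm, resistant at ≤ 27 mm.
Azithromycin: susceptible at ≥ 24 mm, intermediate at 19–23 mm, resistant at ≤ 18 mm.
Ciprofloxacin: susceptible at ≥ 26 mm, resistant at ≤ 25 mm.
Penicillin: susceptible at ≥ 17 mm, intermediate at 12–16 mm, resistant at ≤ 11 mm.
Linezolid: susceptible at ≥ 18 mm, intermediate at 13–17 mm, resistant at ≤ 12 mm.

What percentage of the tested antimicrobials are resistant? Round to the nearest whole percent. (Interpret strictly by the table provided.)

Colistin 15 mm: ≥ 15 mm → S
Tobramycin (7 mm) ≤ 8 mm — R
Doxycycline 15 mm: in 15–19 mm ⇒ Intermediate
Tetracycline (30 mm) ≥ 28 mm → S
Clarithromycin 29 mm: ≥ 28 mm ⇒ S
Azithromycin: 22 mm is in 19–23 mm — intermediate
Ciprofloxacin (18 mm) ≤ 25 mm — Resistant
Penicillin: 18 mm is ≥ 17 mm ⇒ susceptible
Resistant: 2/8

25%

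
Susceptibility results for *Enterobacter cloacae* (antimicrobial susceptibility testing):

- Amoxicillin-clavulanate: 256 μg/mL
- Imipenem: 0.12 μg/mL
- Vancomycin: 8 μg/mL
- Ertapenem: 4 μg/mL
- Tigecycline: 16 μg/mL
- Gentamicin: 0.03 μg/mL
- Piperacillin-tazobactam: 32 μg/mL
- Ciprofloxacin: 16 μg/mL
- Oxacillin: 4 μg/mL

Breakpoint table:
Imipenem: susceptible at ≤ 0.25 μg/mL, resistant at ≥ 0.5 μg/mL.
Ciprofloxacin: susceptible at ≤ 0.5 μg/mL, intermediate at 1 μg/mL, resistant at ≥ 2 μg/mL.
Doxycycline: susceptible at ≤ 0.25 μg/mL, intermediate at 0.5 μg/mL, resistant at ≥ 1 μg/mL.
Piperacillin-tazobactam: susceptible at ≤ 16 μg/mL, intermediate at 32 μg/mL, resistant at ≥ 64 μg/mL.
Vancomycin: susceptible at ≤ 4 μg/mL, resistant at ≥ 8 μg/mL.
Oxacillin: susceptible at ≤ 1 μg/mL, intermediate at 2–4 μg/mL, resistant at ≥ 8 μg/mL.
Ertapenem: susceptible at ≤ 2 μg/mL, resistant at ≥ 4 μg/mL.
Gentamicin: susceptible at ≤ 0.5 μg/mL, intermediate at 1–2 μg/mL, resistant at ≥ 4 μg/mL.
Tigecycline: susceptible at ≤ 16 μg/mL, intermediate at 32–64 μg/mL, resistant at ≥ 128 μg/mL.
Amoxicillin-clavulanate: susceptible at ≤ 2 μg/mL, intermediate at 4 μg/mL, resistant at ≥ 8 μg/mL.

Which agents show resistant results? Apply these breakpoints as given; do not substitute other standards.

Amoxicillin-clavulanate: 256 μg/mL is ≥ 8 μg/mL ⇒ Resistant
Imipenem 0.12 μg/mL: ≤ 0.25 μg/mL — susceptible
Vancomycin (8 μg/mL) ≥ 8 μg/mL — resistant
Ertapenem 4 μg/mL: ≥ 4 μg/mL ⇒ Resistant
Tigecycline 16 μg/mL: ≤ 16 μg/mL → S
Gentamicin (0.03 μg/mL) ≤ 0.5 μg/mL — Susceptible
Piperacillin-tazobactam 32 μg/mL: = 32 μg/mL — I
Ciprofloxacin (16 μg/mL) ≥ 2 μg/mL — Resistant
Oxacillin 4 μg/mL: in 2–4 μg/mL — intermediate

amoxicillin-clavulanate, vancomycin, ertapenem, ciprofloxacin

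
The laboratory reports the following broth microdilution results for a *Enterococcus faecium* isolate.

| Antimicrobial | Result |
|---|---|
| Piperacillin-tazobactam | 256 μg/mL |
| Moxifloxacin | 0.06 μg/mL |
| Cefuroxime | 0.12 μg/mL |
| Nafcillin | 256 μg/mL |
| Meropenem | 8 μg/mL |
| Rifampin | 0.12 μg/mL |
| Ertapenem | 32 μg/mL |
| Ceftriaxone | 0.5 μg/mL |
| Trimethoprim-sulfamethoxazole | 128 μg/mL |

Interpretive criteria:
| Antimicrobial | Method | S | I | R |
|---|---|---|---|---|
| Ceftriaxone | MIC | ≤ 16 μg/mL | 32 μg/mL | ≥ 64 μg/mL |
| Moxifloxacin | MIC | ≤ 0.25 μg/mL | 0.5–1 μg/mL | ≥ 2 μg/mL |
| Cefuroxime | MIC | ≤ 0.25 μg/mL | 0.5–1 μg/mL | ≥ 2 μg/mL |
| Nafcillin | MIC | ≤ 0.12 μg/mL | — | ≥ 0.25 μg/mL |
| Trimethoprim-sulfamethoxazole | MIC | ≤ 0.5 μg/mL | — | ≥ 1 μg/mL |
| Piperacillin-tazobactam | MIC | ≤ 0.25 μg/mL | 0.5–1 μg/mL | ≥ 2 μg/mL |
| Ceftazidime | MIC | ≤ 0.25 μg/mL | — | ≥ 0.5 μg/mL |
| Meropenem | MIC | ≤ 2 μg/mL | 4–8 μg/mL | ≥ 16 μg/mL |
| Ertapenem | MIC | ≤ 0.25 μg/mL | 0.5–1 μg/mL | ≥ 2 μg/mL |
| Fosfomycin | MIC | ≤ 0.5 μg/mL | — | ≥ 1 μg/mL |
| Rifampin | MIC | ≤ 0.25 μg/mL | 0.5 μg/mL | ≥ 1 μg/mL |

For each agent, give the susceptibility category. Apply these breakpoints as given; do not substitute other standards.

R, S, S, R, I, S, R, S, R

Piperacillin-tazobactam: 256 μg/mL is ≥ 2 μg/mL → resistant
Moxifloxacin 0.06 μg/mL: ≤ 0.25 μg/mL → S
Cefuroxime: 0.12 μg/mL is ≤ 0.25 μg/mL — S
Nafcillin (256 μg/mL) ≥ 0.25 μg/mL → R
Meropenem (8 μg/mL) in 4–8 μg/mL → I
Rifampin: 0.12 μg/mL is ≤ 0.25 μg/mL → S
Ertapenem 32 μg/mL: ≥ 2 μg/mL — resistant
Ceftriaxone (0.5 μg/mL) ≤ 16 μg/mL — S
Trimethoprim-sulfamethoxazole: 128 μg/mL is ≥ 1 μg/mL ⇒ resistant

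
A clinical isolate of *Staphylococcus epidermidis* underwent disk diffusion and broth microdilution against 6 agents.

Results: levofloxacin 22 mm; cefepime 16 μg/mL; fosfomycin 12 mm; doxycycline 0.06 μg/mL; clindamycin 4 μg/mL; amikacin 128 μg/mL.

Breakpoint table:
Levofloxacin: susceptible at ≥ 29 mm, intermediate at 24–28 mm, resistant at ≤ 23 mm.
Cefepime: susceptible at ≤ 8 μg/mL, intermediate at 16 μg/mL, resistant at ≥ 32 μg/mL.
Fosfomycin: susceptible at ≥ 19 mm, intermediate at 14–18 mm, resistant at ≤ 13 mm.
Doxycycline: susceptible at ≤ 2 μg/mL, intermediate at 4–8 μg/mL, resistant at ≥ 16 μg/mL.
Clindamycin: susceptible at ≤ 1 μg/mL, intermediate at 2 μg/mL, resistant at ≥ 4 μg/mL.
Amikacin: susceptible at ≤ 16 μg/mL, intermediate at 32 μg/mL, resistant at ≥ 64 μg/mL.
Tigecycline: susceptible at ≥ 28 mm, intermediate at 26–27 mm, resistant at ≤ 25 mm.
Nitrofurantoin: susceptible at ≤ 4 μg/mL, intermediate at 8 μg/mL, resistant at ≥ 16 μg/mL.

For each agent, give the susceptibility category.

Levofloxacin (22 mm) ≤ 23 mm → R
Cefepime 16 μg/mL: = 16 μg/mL → intermediate
Fosfomycin 12 mm: ≤ 13 mm — Resistant
Doxycycline 0.06 μg/mL: ≤ 2 μg/mL → Susceptible
Clindamycin: 4 μg/mL is ≥ 4 μg/mL — Resistant
Amikacin 128 μg/mL: ≥ 64 μg/mL — Resistant

R, I, R, S, R, R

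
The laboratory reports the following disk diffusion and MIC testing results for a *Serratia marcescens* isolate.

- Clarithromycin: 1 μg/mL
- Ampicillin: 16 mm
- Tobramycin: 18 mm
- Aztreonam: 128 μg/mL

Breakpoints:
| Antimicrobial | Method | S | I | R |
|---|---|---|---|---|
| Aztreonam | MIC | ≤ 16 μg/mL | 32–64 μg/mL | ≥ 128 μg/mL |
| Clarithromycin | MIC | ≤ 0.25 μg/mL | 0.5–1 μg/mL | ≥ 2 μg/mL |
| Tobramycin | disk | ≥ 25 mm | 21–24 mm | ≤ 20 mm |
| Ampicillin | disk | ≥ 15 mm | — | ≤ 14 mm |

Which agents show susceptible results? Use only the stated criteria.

Clarithromycin 1 μg/mL: in 0.5–1 μg/mL ⇒ intermediate
Ampicillin (16 mm) ≥ 15 mm — Susceptible
Tobramycin (18 mm) ≤ 20 mm — R
Aztreonam (128 μg/mL) ≥ 128 μg/mL ⇒ resistant

ampicillin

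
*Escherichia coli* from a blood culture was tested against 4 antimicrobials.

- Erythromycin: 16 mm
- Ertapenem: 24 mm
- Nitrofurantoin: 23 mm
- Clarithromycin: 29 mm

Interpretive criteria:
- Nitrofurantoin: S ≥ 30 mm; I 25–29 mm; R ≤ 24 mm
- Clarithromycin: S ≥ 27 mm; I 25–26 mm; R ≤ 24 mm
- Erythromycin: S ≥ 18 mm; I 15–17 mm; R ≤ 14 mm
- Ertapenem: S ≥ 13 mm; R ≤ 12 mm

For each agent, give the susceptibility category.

Erythromycin 16 mm: in 15–17 mm ⇒ intermediate
Ertapenem 24 mm: ≥ 13 mm → S
Nitrofurantoin (23 mm) ≤ 24 mm — R
Clarithromycin (29 mm) ≥ 27 mm — S

I, S, R, S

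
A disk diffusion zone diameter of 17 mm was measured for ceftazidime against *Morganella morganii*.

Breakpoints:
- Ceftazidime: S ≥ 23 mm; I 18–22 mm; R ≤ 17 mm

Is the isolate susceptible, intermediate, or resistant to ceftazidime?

Resistant

Ceftazidime: 17 mm is ≤ 17 mm ⇒ R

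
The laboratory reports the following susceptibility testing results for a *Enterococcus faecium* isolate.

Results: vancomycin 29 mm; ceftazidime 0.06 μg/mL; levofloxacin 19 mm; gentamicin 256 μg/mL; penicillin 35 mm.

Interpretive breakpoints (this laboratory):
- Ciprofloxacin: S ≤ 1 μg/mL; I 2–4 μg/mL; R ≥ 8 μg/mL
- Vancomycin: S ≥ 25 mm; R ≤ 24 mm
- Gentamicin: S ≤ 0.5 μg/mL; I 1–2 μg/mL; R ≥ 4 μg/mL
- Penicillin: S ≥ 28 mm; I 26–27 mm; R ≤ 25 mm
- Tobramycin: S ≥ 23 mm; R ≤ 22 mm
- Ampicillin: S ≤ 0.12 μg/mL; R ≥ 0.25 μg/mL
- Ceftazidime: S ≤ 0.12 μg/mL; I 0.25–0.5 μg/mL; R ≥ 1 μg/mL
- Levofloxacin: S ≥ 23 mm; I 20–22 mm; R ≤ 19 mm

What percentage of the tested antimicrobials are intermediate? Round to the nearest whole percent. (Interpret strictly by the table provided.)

0%

Vancomycin (29 mm) ≥ 25 mm → Susceptible
Ceftazidime: 0.06 μg/mL is ≤ 0.12 μg/mL → susceptible
Levofloxacin 19 mm: ≤ 19 mm → resistant
Gentamicin 256 μg/mL: ≥ 4 μg/mL — R
Penicillin: 35 mm is ≥ 28 mm ⇒ Susceptible
Intermediate: 0/5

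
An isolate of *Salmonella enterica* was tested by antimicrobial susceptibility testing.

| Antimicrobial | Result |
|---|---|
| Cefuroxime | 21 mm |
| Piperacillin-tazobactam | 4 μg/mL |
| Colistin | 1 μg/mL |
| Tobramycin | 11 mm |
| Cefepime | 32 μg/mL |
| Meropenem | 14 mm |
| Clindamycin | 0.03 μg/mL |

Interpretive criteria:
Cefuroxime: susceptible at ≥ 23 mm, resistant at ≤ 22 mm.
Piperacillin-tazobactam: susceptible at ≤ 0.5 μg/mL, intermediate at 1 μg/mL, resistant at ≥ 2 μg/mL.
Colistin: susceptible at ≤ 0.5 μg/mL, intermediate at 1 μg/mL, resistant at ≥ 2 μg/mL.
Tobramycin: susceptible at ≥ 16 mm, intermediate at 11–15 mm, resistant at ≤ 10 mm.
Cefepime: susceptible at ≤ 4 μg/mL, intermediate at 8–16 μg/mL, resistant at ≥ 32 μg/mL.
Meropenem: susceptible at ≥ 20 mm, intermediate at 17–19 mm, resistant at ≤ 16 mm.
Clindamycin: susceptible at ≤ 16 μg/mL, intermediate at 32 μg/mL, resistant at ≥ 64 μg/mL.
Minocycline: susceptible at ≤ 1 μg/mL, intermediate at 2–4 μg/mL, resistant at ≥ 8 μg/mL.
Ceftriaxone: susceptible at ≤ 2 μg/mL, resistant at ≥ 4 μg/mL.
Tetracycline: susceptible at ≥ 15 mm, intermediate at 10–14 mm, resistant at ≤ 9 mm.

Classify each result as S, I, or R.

R, R, I, I, R, R, S

Cefuroxime (21 mm) ≤ 22 mm — Resistant
Piperacillin-tazobactam 4 μg/mL: ≥ 2 μg/mL → Resistant
Colistin 1 μg/mL: = 1 μg/mL — I
Tobramycin: 11 mm is in 11–15 mm ⇒ I
Cefepime: 32 μg/mL is ≥ 32 μg/mL — R
Meropenem 14 mm: ≤ 16 mm ⇒ R
Clindamycin (0.03 μg/mL) ≤ 16 μg/mL ⇒ Susceptible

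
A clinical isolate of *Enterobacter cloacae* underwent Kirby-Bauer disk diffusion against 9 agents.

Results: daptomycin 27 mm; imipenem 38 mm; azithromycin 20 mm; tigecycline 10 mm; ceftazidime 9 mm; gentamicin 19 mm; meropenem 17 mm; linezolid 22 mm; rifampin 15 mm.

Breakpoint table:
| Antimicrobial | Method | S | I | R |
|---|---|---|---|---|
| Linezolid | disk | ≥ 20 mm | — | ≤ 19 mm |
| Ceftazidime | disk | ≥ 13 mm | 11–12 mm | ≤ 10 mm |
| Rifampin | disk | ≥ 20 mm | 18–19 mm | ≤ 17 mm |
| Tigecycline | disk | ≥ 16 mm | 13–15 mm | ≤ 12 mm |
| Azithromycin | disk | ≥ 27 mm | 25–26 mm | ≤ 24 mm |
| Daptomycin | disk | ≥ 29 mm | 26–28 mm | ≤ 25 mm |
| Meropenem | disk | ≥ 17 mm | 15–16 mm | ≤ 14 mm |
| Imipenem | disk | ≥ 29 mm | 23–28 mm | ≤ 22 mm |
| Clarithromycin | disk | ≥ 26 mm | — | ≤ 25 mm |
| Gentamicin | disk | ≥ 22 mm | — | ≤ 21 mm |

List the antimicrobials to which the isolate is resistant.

azithromycin, tigecycline, ceftazidime, gentamicin, rifampin

Daptomycin (27 mm) in 26–28 mm → I
Imipenem (38 mm) ≥ 29 mm — Susceptible
Azithromycin: 20 mm is ≤ 24 mm — Resistant
Tigecycline: 10 mm is ≤ 12 mm → resistant
Ceftazidime (9 mm) ≤ 10 mm ⇒ Resistant
Gentamicin 19 mm: ≤ 21 mm → Resistant
Meropenem (17 mm) ≥ 17 mm ⇒ Susceptible
Linezolid: 22 mm is ≥ 20 mm — Susceptible
Rifampin (15 mm) ≤ 17 mm ⇒ R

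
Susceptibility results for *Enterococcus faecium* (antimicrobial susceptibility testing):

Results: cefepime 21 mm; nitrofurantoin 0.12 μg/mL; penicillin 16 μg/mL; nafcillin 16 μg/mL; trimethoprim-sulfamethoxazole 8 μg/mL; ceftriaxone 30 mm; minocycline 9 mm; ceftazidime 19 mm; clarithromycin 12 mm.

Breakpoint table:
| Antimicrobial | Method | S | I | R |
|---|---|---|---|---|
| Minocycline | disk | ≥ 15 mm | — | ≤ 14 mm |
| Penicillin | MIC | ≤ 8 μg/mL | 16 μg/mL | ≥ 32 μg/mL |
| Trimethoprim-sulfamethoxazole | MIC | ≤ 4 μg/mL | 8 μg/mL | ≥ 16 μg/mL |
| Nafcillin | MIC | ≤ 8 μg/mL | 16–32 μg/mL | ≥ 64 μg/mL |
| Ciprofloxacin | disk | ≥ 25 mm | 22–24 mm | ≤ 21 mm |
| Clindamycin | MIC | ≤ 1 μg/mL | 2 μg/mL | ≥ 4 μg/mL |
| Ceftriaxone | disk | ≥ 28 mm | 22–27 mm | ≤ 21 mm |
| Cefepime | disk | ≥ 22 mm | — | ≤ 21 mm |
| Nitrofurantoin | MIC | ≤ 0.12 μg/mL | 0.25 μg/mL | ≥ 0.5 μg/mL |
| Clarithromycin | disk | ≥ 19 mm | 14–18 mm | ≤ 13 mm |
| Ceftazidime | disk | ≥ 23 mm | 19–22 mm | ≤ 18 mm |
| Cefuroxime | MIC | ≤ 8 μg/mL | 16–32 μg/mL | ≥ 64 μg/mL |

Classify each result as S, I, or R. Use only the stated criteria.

Cefepime: 21 mm is ≤ 21 mm ⇒ resistant
Nitrofurantoin 0.12 μg/mL: ≤ 0.12 μg/mL — S
Penicillin 16 μg/mL: = 16 μg/mL → I
Nafcillin: 16 μg/mL is in 16–32 μg/mL ⇒ I
Trimethoprim-sulfamethoxazole 8 μg/mL: = 8 μg/mL — I
Ceftriaxone (30 mm) ≥ 28 mm ⇒ S
Minocycline (9 mm) ≤ 14 mm — Resistant
Ceftazidime 19 mm: in 19–22 mm — Intermediate
Clarithromycin 12 mm: ≤ 13 mm — resistant

R, S, I, I, I, S, R, I, R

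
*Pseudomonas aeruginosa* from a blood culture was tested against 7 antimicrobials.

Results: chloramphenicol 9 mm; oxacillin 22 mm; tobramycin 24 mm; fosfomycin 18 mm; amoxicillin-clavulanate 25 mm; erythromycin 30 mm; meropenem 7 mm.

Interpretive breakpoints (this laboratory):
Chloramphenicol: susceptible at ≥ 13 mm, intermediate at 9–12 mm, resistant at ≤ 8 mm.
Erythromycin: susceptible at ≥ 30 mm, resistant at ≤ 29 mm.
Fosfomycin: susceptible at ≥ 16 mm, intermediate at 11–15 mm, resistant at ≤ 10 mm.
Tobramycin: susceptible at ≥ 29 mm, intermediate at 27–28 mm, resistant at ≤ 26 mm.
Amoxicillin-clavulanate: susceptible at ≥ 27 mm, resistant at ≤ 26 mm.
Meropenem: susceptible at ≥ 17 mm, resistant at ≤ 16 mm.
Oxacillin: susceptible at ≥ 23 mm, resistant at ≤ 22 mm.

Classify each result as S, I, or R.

I, R, R, S, R, S, R

Chloramphenicol 9 mm: in 9–12 mm → intermediate
Oxacillin: 22 mm is ≤ 22 mm — Resistant
Tobramycin (24 mm) ≤ 26 mm ⇒ Resistant
Fosfomycin 18 mm: ≥ 16 mm ⇒ susceptible
Amoxicillin-clavulanate 25 mm: ≤ 26 mm ⇒ R
Erythromycin: 30 mm is ≥ 30 mm ⇒ S
Meropenem: 7 mm is ≤ 16 mm ⇒ resistant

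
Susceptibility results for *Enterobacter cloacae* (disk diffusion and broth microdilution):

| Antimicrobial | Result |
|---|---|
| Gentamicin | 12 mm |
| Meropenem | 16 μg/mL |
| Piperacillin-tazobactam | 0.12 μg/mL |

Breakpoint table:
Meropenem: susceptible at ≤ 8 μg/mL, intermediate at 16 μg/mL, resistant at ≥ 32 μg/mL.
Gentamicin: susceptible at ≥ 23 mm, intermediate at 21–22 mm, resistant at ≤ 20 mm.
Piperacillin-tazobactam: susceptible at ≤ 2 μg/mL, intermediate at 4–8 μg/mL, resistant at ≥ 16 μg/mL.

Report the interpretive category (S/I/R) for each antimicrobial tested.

Gentamicin 12 mm: ≤ 20 mm — Resistant
Meropenem (16 μg/mL) = 16 μg/mL — I
Piperacillin-tazobactam: 0.12 μg/mL is ≤ 2 μg/mL ⇒ S

R, I, S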